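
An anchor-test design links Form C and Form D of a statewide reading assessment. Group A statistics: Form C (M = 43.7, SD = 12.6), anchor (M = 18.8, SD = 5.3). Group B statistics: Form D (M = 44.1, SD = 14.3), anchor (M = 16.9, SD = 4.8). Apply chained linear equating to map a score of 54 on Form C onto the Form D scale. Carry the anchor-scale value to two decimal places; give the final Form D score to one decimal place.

Form C → anchor (Group A): v = (5.3/12.6)(54 − 43.7) + 18.8 = 23.13
anchor → Form D (Group B): y = (14.3/4.8)(23.13 − 16.9) + 44.1 = 62.7

62.7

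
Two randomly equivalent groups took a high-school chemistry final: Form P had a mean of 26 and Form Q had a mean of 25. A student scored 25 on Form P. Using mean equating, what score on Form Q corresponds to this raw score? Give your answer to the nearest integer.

24

Mean equating: y = x + (M_Y − M_X) = 25 + (25 − 26) = 24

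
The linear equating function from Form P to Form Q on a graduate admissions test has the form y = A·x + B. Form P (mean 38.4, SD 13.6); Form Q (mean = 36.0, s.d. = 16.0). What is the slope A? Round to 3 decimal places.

1.176

A = SD_Y / SD_X = 16.0 / 13.6 = 1.176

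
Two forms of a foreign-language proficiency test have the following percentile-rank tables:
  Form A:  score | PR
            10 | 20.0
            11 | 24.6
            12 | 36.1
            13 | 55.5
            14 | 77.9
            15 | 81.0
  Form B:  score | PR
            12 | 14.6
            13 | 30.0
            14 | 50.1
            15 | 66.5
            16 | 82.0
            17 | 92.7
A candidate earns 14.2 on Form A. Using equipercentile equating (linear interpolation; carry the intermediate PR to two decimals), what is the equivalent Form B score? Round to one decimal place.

PR of 14.2 on Form A: 77.9 + (14.2 − 14)/(15 − 14) × (81.0 − 77.9) = 78.52
On Form B, PR 78.52 falls between score 15 (PR 66.5) and 16 (PR 82.0).
Interpolate: 15 + (78.52 − 66.5)/(82.0 − 66.5) × (16 − 15) = 15.8

15.8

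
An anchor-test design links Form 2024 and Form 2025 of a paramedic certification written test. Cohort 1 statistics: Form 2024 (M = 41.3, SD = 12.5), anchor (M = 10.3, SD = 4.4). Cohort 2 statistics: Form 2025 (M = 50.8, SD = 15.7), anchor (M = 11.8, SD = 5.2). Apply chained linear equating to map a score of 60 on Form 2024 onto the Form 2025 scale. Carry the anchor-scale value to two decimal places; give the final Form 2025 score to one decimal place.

Form 2024 → anchor (Cohort 1): v = (4.4/12.5)(60 − 41.3) + 10.3 = 16.88
anchor → Form 2025 (Cohort 2): y = (15.7/5.2)(16.88 − 11.8) + 50.8 = 66.1

66.1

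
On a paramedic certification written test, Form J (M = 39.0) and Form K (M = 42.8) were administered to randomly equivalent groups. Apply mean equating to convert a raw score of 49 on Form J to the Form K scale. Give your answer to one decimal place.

52.8

Mean equating: y = x + (M_Y − M_X) = 49 + (42.8 − 39.0) = 52.8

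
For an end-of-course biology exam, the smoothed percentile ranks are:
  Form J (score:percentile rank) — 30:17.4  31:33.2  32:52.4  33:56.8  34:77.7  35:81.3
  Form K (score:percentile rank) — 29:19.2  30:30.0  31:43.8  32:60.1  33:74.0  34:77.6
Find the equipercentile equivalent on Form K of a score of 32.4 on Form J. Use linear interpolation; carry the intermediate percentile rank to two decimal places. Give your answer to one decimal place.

31.6

PR of 32.4 on Form J: 52.4 + (32.4 − 32)/(33 − 32) × (56.8 − 52.4) = 54.16
On Form K, PR 54.16 falls between score 31 (PR 43.8) and 32 (PR 60.1).
Interpolate: 31 + (54.16 − 43.8)/(60.1 − 43.8) × (32 − 31) = 31.6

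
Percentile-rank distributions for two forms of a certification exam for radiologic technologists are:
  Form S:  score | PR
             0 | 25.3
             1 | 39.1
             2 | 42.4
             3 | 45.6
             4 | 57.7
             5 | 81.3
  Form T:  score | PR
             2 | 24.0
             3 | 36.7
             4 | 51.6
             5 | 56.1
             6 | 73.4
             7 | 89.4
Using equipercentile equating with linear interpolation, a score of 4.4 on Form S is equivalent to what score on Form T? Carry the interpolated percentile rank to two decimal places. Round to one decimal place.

PR of 4.4 on Form S: 57.7 + (4.4 − 4)/(5 − 4) × (81.3 − 57.7) = 67.14
On Form T, PR 67.14 falls between score 5 (PR 56.1) and 6 (PR 73.4).
Interpolate: 5 + (67.14 − 56.1)/(73.4 − 56.1) × (6 − 5) = 5.6

5.6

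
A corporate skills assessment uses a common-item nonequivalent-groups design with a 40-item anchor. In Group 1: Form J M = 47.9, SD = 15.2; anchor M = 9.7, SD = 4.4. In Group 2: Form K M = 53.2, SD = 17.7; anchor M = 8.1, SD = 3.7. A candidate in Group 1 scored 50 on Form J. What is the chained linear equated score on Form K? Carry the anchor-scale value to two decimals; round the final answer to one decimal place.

Form J → anchor (Group 1): v = (4.4/15.2)(50 − 47.9) + 9.7 = 10.31
anchor → Form K (Group 2): y = (17.7/3.7)(10.31 − 8.1) + 53.2 = 63.8

63.8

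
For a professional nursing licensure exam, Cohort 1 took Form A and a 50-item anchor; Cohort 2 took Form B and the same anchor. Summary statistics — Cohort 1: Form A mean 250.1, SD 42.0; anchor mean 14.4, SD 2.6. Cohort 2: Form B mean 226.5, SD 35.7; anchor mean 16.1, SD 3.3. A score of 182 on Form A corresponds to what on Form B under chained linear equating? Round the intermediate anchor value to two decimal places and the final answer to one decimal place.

162.5

Form A → anchor (Cohort 1): v = (2.6/42.0)(182 − 250.1) + 14.4 = 10.18
anchor → Form B (Cohort 2): y = (35.7/3.3)(10.18 − 16.1) + 226.5 = 162.5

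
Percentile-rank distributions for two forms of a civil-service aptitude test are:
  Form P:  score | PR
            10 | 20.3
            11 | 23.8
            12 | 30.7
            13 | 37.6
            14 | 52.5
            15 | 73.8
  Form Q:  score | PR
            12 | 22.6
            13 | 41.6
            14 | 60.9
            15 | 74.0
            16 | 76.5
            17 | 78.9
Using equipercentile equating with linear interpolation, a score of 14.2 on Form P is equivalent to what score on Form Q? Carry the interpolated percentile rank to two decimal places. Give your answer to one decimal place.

13.8

PR of 14.2 on Form P: 52.5 + (14.2 − 14)/(15 − 14) × (73.8 − 52.5) = 56.76
On Form Q, PR 56.76 falls between score 13 (PR 41.6) and 14 (PR 60.9).
Interpolate: 13 + (56.76 − 41.6)/(60.9 − 41.6) × (14 − 13) = 13.8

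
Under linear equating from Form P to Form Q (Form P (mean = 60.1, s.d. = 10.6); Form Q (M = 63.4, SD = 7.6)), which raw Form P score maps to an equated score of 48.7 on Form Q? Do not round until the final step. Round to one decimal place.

Invert y = (SD_Y/SD_X)(x − M_X) + M_Y:
x = (SD_X/SD_Y)(y − M_Y) + M_X = (10.6/7.6)(48.7 − 63.4) + 60.1
x = 1.394737 × -14.700 + 60.1 = 39.6

39.6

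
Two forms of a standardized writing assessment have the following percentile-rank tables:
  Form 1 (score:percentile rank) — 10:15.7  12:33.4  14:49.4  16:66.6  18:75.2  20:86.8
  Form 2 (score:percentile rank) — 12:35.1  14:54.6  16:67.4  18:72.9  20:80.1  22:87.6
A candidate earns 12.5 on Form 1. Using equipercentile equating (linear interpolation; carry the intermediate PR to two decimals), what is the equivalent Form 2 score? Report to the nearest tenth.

PR of 12.5 on Form 1: 33.4 + (12.5 − 12)/(14 − 12) × (49.4 − 33.4) = 37.40
On Form 2, PR 37.40 falls between score 12 (PR 35.1) and 14 (PR 54.6).
Interpolate: 12 + (37.40 − 35.1)/(54.6 − 35.1) × (14 − 12) = 12.2

12.2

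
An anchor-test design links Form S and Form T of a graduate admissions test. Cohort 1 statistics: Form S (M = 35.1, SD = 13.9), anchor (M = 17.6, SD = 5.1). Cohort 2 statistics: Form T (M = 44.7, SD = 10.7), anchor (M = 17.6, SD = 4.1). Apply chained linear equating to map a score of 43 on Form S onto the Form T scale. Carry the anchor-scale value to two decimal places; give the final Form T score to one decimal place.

52.3

Form S → anchor (Cohort 1): v = (5.1/13.9)(43 − 35.1) + 17.6 = 20.50
anchor → Form T (Cohort 2): y = (10.7/4.1)(20.50 − 17.6) + 44.7 = 52.3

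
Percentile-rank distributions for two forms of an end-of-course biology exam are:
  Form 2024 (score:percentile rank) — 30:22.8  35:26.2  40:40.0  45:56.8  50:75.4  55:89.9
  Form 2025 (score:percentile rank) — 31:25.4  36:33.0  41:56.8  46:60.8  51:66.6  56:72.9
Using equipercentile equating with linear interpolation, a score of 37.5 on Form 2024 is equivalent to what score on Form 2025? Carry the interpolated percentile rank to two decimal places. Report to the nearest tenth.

36.0

PR of 37.5 on Form 2024: 26.2 + (37.5 − 35)/(40 − 35) × (40.0 − 26.2) = 33.10
On Form 2025, PR 33.10 falls between score 36 (PR 33.0) and 41 (PR 56.8).
Interpolate: 36 + (33.10 − 33.0)/(56.8 − 33.0) × (41 − 36) = 36.0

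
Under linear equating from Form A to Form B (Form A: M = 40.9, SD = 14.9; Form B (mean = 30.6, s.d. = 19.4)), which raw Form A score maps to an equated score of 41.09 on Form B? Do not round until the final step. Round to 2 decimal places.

Invert y = (SD_Y/SD_X)(x − M_X) + M_Y:
x = (SD_X/SD_Y)(y − M_Y) + M_X = (14.9/19.4)(41.09 − 30.6) + 40.9
x = 0.768041 × 10.490 + 40.9 = 48.96

48.96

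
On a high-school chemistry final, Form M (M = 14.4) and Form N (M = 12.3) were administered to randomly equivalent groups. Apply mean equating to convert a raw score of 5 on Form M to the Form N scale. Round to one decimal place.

2.9

Mean equating: y = x + (M_Y − M_X) = 5 + (12.3 − 14.4) = 2.9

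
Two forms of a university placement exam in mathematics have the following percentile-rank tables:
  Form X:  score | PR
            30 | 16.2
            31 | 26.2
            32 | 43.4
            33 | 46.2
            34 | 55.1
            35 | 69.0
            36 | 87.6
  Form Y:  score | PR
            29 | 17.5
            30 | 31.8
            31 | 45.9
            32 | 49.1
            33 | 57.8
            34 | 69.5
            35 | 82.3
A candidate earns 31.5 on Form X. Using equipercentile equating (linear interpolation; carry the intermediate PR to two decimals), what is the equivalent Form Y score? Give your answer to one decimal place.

30.2

PR of 31.5 on Form X: 26.2 + (31.5 − 31)/(32 − 31) × (43.4 − 26.2) = 34.80
On Form Y, PR 34.80 falls between score 30 (PR 31.8) and 31 (PR 45.9).
Interpolate: 30 + (34.80 − 31.8)/(45.9 − 31.8) × (31 − 30) = 30.2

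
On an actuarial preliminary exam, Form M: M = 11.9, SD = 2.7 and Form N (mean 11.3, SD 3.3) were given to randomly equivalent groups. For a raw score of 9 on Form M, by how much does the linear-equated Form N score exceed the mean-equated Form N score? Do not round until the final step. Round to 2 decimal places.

-0.64

Mean-equated: 9 + (11.3 − 11.9) = 8.40
Linear-equated: (3.3/2.7)(9 − 11.9) + 11.3 = 7.756
Difference = 7.756 − 8.40 = -0.64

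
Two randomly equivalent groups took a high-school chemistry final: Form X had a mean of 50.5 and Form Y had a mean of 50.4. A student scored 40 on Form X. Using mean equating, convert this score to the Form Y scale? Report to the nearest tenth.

39.9

Mean equating: y = x + (M_Y − M_X) = 40 + (50.4 − 50.5) = 39.9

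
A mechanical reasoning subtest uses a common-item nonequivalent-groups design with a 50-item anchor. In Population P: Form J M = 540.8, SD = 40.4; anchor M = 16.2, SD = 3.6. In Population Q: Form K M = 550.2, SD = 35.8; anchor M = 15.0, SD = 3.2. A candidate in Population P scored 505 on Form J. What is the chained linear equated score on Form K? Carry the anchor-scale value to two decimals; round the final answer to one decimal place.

Form J → anchor (Population P): v = (3.6/40.4)(505 − 540.8) + 16.2 = 13.01
anchor → Form K (Population Q): y = (35.8/3.2)(13.01 − 15.0) + 550.2 = 527.9

527.9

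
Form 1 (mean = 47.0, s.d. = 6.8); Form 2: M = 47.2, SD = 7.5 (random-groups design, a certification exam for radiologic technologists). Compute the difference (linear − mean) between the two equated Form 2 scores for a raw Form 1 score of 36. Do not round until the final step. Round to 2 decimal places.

-1.13

Mean-equated: 36 + (47.2 − 47.0) = 36.20
Linear-equated: (7.5/6.8)(36 − 47.0) + 47.2 = 35.068
Difference = 35.068 − 36.20 = -1.13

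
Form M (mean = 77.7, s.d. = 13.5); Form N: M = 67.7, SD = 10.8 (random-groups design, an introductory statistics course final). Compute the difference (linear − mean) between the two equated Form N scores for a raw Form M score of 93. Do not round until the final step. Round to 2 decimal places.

-3.06

Mean-equated: 93 + (67.7 − 77.7) = 83.00
Linear-equated: (10.8/13.5)(93 − 77.7) + 67.7 = 79.940
Difference = 79.940 − 83.00 = -3.06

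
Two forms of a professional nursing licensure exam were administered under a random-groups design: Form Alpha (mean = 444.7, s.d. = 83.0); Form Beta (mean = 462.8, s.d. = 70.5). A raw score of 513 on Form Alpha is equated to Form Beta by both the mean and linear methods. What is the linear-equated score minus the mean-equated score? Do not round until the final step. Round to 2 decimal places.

Mean-equated: 513 + (462.8 − 444.7) = 531.10
Linear-equated: (70.5/83.0)(513 − 444.7) + 462.8 = 520.814
Difference = 520.814 − 531.10 = -10.29

-10.29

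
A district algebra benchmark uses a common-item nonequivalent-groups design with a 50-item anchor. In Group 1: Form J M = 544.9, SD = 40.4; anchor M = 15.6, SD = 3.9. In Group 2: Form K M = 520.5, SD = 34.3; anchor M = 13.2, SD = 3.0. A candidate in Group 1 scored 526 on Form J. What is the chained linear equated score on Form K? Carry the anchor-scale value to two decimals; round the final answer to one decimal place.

527.1

Form J → anchor (Group 1): v = (3.9/40.4)(526 − 544.9) + 15.6 = 13.78
anchor → Form K (Group 2): y = (34.3/3.0)(13.78 − 13.2) + 520.5 = 527.1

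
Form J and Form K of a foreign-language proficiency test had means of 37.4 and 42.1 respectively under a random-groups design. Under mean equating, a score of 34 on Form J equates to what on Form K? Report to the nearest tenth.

38.7

Mean equating: y = x + (M_Y − M_X) = 34 + (42.1 − 37.4) = 38.7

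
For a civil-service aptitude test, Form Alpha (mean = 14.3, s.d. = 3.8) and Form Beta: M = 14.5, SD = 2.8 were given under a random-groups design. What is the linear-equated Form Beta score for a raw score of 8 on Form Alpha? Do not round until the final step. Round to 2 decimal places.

9.86

Linear equating: y = (SD_Y/SD_X)(x − M_X) + M_Y
y = (2.8/3.8)(8 − 14.3) + 14.5
y = 0.736842 × -6.3 + 14.5 = -4.6421 + 14.5 = 9.86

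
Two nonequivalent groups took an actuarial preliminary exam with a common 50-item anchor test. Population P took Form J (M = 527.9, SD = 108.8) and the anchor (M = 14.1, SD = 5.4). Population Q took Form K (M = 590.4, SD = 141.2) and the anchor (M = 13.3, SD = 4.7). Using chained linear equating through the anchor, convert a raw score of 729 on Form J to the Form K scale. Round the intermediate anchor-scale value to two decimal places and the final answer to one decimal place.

914.3

Form J → anchor (Population P): v = (5.4/108.8)(729 − 527.9) + 14.1 = 24.08
anchor → Form K (Population Q): y = (141.2/4.7)(24.08 − 13.3) + 590.4 = 914.3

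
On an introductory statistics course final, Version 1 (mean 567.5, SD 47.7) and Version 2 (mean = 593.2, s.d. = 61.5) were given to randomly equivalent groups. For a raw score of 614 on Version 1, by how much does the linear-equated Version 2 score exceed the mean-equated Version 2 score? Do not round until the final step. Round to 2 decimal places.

Mean-equated: 614 + (593.2 − 567.5) = 639.70
Linear-equated: (61.5/47.7)(614 − 567.5) + 593.2 = 653.153
Difference = 653.153 − 639.70 = 13.45

13.45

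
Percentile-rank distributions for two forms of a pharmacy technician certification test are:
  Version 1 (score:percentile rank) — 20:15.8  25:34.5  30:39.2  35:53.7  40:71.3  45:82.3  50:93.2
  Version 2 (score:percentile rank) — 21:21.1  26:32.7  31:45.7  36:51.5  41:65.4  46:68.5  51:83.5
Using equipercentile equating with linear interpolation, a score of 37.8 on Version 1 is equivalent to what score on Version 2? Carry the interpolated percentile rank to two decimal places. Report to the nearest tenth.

PR of 37.8 on Version 1: 53.7 + (37.8 − 35)/(40 − 35) × (71.3 − 53.7) = 63.56
On Version 2, PR 63.56 falls between score 36 (PR 51.5) and 41 (PR 65.4).
Interpolate: 36 + (63.56 − 51.5)/(65.4 − 51.5) × (41 − 36) = 40.3

40.3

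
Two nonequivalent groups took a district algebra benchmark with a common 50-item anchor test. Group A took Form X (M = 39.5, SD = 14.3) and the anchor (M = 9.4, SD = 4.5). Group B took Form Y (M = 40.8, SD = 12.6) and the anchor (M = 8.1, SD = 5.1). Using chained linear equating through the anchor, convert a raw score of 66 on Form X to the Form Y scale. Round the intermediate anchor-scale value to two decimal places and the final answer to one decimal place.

64.6

Form X → anchor (Group A): v = (4.5/14.3)(66 − 39.5) + 9.4 = 17.74
anchor → Form Y (Group B): y = (12.6/5.1)(17.74 − 8.1) + 40.8 = 64.6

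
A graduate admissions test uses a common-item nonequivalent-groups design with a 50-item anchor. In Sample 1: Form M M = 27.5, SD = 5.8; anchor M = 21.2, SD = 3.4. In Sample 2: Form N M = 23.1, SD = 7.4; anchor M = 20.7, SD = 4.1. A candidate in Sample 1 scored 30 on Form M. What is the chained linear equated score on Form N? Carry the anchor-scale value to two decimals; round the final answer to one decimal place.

26.7

Form M → anchor (Sample 1): v = (3.4/5.8)(30 − 27.5) + 21.2 = 22.67
anchor → Form N (Sample 2): y = (7.4/4.1)(22.67 − 20.7) + 23.1 = 26.7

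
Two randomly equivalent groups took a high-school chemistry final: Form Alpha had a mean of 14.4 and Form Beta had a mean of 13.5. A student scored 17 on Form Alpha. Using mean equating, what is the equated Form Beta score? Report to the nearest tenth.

Mean equating: y = x + (M_Y − M_X) = 17 + (13.5 − 14.4) = 16.1

16.1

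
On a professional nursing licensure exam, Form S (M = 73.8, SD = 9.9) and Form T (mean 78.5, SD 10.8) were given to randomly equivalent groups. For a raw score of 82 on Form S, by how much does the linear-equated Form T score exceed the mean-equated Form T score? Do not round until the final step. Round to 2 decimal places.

0.75

Mean-equated: 82 + (78.5 − 73.8) = 86.70
Linear-equated: (10.8/9.9)(82 − 73.8) + 78.5 = 87.445
Difference = 87.445 − 86.70 = 0.75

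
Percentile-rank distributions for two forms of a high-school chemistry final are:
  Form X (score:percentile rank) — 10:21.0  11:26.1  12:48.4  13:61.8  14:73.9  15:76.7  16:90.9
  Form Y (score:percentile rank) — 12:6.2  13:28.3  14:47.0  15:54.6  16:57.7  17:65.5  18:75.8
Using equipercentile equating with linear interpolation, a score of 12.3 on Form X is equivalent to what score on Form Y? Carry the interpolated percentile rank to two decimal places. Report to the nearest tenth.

14.7

PR of 12.3 on Form X: 48.4 + (12.3 − 12)/(13 − 12) × (61.8 − 48.4) = 52.42
On Form Y, PR 52.42 falls between score 14 (PR 47.0) and 15 (PR 54.6).
Interpolate: 14 + (52.42 − 47.0)/(54.6 − 47.0) × (15 − 14) = 14.7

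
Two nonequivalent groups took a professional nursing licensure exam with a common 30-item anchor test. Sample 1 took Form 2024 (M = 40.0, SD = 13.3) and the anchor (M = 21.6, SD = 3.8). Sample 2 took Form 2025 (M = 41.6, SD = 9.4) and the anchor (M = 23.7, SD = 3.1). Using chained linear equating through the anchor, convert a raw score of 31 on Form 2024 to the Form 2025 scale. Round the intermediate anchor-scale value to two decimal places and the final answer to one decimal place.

Form 2024 → anchor (Sample 1): v = (3.8/13.3)(31 − 40.0) + 21.6 = 19.03
anchor → Form 2025 (Sample 2): y = (9.4/3.1)(19.03 − 23.7) + 41.6 = 27.4

27.4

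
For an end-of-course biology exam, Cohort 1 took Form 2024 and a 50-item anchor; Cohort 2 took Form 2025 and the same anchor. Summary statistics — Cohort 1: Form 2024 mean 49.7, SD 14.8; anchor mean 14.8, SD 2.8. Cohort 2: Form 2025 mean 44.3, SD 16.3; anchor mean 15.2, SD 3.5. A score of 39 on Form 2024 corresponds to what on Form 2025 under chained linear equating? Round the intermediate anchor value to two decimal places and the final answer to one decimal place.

Form 2024 → anchor (Cohort 1): v = (2.8/14.8)(39 − 49.7) + 14.8 = 12.78
anchor → Form 2025 (Cohort 2): y = (16.3/3.5)(12.78 − 15.2) + 44.3 = 33.0

33.0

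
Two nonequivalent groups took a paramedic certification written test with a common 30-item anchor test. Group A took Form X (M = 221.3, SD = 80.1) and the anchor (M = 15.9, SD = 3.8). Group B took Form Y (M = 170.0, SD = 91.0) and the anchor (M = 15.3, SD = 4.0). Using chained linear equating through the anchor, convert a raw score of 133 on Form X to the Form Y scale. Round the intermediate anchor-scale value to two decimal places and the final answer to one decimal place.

88.3

Form X → anchor (Group A): v = (3.8/80.1)(133 − 221.3) + 15.9 = 11.71
anchor → Form Y (Group B): y = (91.0/4.0)(11.71 − 15.3) + 170.0 = 88.3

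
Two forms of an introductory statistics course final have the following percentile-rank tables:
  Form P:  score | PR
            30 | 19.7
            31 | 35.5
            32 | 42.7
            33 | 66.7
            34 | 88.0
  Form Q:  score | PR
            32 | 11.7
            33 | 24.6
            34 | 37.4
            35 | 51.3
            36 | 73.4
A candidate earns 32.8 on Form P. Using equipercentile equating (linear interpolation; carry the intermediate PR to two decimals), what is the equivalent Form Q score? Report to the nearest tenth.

35.5

PR of 32.8 on Form P: 42.7 + (32.8 − 32)/(33 − 32) × (66.7 − 42.7) = 61.90
On Form Q, PR 61.90 falls between score 35 (PR 51.3) and 36 (PR 73.4).
Interpolate: 35 + (61.90 − 51.3)/(73.4 − 51.3) × (36 − 35) = 35.5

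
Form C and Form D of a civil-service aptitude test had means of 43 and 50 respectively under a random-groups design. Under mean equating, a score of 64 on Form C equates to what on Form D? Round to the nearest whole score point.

Mean equating: y = x + (M_Y − M_X) = 64 + (50 − 43) = 71

71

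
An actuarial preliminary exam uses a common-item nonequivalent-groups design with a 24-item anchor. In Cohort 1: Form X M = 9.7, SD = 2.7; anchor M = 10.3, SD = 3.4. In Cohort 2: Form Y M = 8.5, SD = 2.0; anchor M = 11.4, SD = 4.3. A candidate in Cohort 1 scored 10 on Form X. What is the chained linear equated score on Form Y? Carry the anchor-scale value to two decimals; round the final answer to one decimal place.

8.2

Form X → anchor (Cohort 1): v = (3.4/2.7)(10 − 9.7) + 10.3 = 10.68
anchor → Form Y (Cohort 2): y = (2.0/4.3)(10.68 − 11.4) + 8.5 = 8.2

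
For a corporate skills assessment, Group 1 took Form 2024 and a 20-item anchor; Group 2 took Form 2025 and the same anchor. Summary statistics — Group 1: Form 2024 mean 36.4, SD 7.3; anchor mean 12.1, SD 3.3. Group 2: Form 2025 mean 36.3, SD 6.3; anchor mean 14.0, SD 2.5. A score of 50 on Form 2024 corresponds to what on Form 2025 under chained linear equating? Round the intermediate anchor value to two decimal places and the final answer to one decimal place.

Form 2024 → anchor (Group 1): v = (3.3/7.3)(50 − 36.4) + 12.1 = 18.25
anchor → Form 2025 (Group 2): y = (6.3/2.5)(18.25 − 14.0) + 36.3 = 47.0

47.0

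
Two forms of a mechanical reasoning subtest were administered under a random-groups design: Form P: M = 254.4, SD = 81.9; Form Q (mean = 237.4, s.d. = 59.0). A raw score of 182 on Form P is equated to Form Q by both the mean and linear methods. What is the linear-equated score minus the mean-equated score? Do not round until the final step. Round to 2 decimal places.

Mean-equated: 182 + (237.4 − 254.4) = 165.00
Linear-equated: (59.0/81.9)(182 − 254.4) + 237.4 = 185.244
Difference = 185.244 − 165.00 = 20.24

20.24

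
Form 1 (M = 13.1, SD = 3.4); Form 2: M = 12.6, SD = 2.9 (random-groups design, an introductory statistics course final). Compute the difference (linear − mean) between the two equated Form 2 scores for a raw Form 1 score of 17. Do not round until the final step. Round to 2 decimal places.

Mean-equated: 17 + (12.6 − 13.1) = 16.50
Linear-equated: (2.9/3.4)(17 − 13.1) + 12.6 = 15.926
Difference = 15.926 − 16.50 = -0.57

-0.57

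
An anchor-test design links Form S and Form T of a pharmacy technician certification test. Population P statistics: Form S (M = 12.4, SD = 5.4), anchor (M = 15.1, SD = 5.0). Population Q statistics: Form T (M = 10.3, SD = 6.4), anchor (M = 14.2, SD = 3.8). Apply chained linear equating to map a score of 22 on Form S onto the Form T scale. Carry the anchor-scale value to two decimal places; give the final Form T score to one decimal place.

26.8

Form S → anchor (Population P): v = (5.0/5.4)(22 − 12.4) + 15.1 = 23.99
anchor → Form T (Population Q): y = (6.4/3.8)(23.99 − 14.2) + 10.3 = 26.8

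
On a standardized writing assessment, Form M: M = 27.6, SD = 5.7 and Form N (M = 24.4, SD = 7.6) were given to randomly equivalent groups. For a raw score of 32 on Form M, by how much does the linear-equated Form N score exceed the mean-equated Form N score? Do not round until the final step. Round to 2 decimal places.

1.47

Mean-equated: 32 + (24.4 − 27.6) = 28.80
Linear-equated: (7.6/5.7)(32 − 27.6) + 24.4 = 30.267
Difference = 30.267 − 28.80 = 1.47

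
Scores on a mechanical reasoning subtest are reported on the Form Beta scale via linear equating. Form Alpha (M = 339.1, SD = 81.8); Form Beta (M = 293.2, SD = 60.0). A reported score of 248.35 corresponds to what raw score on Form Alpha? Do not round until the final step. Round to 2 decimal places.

277.95

Invert y = (SD_Y/SD_X)(x − M_X) + M_Y:
x = (SD_X/SD_Y)(y − M_Y) + M_X = (81.8/60.0)(248.35 − 293.2) + 339.1
x = 1.363333 × -44.850 + 339.1 = 277.95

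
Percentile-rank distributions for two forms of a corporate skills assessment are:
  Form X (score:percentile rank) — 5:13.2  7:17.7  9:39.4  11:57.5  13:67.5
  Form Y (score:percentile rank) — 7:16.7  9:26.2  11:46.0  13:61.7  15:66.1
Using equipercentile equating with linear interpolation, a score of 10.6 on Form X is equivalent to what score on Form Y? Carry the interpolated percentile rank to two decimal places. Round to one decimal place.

12.0

PR of 10.6 on Form X: 39.4 + (10.6 − 9)/(11 − 9) × (57.5 − 39.4) = 53.88
On Form Y, PR 53.88 falls between score 11 (PR 46.0) and 13 (PR 61.7).
Interpolate: 11 + (53.88 − 46.0)/(61.7 − 46.0) × (13 − 11) = 12.0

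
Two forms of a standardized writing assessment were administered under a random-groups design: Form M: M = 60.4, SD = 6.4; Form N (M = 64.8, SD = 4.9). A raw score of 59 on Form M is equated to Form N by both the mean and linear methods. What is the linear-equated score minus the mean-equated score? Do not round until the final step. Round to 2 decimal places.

Mean-equated: 59 + (64.8 − 60.4) = 63.40
Linear-equated: (4.9/6.4)(59 − 60.4) + 64.8 = 63.728
Difference = 63.728 − 63.40 = 0.33

0.33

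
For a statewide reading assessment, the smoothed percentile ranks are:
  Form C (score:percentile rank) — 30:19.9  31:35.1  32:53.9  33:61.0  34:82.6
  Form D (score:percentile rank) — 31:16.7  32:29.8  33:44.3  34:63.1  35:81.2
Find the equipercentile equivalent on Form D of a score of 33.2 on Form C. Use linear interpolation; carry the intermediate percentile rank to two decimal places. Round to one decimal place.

PR of 33.2 on Form C: 61.0 + (33.2 − 33)/(34 − 33) × (82.6 − 61.0) = 65.32
On Form D, PR 65.32 falls between score 34 (PR 63.1) and 35 (PR 81.2).
Interpolate: 34 + (65.32 − 63.1)/(81.2 − 63.1) × (35 − 34) = 34.1

34.1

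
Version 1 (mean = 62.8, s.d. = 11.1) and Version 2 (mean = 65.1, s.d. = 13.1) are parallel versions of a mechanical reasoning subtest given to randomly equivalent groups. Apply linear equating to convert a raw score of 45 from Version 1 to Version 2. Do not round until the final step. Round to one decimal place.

44.1

Linear equating: y = (SD_Y/SD_X)(x − M_X) + M_Y
y = (13.1/11.1)(45 − 62.8) + 65.1
y = 1.180180 × -17.8 + 65.1 = -21.0072 + 65.1 = 44.1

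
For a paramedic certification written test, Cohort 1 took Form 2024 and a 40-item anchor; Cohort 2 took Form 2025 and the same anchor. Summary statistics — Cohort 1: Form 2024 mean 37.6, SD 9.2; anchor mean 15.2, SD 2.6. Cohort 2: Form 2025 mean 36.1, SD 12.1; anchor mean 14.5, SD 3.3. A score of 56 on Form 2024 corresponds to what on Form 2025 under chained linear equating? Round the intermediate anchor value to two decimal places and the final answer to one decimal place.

Form 2024 → anchor (Cohort 1): v = (2.6/9.2)(56 − 37.6) + 15.2 = 20.40
anchor → Form 2025 (Cohort 2): y = (12.1/3.3)(20.40 − 14.5) + 36.1 = 57.7

57.7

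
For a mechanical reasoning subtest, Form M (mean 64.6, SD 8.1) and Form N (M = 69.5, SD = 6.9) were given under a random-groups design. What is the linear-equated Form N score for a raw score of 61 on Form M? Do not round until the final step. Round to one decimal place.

Linear equating: y = (SD_Y/SD_X)(x − M_X) + M_Y
y = (6.9/8.1)(61 − 64.6) + 69.5
y = 0.851852 × -3.6 + 69.5 = -3.0667 + 69.5 = 66.4

66.4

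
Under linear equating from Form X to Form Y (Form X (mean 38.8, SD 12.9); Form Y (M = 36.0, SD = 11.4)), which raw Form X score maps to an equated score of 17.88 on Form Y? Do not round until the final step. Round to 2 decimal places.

Invert y = (SD_Y/SD_X)(x − M_X) + M_Y:
x = (SD_X/SD_Y)(y − M_Y) + M_X = (12.9/11.4)(17.88 − 36.0) + 38.8
x = 1.131579 × -18.120 + 38.8 = 18.30

18.30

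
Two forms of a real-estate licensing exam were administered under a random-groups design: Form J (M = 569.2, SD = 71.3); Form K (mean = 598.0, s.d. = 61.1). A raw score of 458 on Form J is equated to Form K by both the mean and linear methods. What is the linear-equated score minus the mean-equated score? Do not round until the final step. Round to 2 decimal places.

15.91

Mean-equated: 458 + (598.0 − 569.2) = 486.80
Linear-equated: (61.1/71.3)(458 − 569.2) + 598.0 = 502.708
Difference = 502.708 − 486.80 = 15.91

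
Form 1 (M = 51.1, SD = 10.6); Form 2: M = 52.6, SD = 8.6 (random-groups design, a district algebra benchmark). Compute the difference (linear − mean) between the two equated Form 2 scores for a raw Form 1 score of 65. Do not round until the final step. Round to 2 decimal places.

Mean-equated: 65 + (52.6 − 51.1) = 66.50
Linear-equated: (8.6/10.6)(65 − 51.1) + 52.6 = 63.877
Difference = 63.877 − 66.50 = -2.62

-2.62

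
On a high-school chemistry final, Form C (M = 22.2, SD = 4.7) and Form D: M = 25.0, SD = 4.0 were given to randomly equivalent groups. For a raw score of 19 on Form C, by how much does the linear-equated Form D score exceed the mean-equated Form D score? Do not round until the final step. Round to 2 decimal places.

0.48

Mean-equated: 19 + (25.0 − 22.2) = 21.80
Linear-equated: (4.0/4.7)(19 − 22.2) + 25.0 = 22.277
Difference = 22.277 − 21.80 = 0.48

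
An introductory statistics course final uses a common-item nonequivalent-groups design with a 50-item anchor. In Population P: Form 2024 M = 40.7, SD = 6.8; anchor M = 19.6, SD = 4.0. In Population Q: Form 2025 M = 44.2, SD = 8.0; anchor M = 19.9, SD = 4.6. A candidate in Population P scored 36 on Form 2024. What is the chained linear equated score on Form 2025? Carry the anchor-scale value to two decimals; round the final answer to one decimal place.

38.9

Form 2024 → anchor (Population P): v = (4.0/6.8)(36 − 40.7) + 19.6 = 16.84
anchor → Form 2025 (Population Q): y = (8.0/4.6)(16.84 − 19.9) + 44.2 = 38.9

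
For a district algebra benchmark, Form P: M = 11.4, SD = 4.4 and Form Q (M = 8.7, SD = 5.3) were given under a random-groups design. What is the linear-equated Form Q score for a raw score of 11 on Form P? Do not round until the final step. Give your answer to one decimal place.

Linear equating: y = (SD_Y/SD_X)(x − M_X) + M_Y
y = (5.3/4.4)(11 − 11.4) + 8.7
y = 1.204545 × -0.4 + 8.7 = -0.4818 + 8.7 = 8.2

8.2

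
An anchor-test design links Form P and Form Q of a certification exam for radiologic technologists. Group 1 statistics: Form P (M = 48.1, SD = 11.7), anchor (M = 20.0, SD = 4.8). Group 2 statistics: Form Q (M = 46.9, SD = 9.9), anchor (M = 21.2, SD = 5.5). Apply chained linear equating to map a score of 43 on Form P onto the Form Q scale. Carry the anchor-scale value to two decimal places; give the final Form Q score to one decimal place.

Form P → anchor (Group 1): v = (4.8/11.7)(43 − 48.1) + 20.0 = 17.91
anchor → Form Q (Group 2): y = (9.9/5.5)(17.91 − 21.2) + 46.9 = 41.0

41.0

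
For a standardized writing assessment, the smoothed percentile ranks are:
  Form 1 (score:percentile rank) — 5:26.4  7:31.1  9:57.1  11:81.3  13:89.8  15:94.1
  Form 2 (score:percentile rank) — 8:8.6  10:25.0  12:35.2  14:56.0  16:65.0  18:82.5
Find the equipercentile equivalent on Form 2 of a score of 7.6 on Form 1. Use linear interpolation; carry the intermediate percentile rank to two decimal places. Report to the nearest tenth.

PR of 7.6 on Form 1: 31.1 + (7.6 − 7)/(9 − 7) × (57.1 − 31.1) = 38.90
On Form 2, PR 38.90 falls between score 12 (PR 35.2) and 14 (PR 56.0).
Interpolate: 12 + (38.90 − 35.2)/(56.0 − 35.2) × (14 − 12) = 12.4

12.4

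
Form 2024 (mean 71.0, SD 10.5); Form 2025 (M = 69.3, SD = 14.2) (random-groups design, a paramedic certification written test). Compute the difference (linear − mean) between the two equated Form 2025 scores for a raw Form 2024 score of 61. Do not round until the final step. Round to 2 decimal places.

-3.52

Mean-equated: 61 + (69.3 − 71.0) = 59.30
Linear-equated: (14.2/10.5)(61 − 71.0) + 69.3 = 55.776
Difference = 55.776 − 59.30 = -3.52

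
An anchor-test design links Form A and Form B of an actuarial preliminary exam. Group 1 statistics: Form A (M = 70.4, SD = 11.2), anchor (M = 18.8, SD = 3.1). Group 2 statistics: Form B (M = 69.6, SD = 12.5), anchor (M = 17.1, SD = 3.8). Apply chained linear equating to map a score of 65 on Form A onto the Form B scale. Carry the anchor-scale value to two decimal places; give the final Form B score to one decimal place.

70.3

Form A → anchor (Group 1): v = (3.1/11.2)(65 − 70.4) + 18.8 = 17.31
anchor → Form B (Group 2): y = (12.5/3.8)(17.31 − 17.1) + 69.6 = 70.3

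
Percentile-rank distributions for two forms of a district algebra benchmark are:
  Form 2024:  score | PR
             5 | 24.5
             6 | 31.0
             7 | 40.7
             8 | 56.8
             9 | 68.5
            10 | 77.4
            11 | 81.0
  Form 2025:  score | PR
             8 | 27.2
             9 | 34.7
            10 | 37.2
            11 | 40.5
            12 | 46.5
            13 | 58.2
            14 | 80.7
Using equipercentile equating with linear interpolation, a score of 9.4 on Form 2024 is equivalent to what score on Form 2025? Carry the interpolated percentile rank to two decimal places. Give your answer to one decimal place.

13.6

PR of 9.4 on Form 2024: 68.5 + (9.4 − 9)/(10 − 9) × (77.4 − 68.5) = 72.06
On Form 2025, PR 72.06 falls between score 13 (PR 58.2) and 14 (PR 80.7).
Interpolate: 13 + (72.06 − 58.2)/(80.7 − 58.2) × (14 − 13) = 13.6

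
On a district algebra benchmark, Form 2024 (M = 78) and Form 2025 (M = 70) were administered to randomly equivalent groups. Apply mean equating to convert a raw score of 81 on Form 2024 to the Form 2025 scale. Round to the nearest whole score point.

Mean equating: y = x + (M_Y − M_X) = 81 + (70 − 78) = 73

73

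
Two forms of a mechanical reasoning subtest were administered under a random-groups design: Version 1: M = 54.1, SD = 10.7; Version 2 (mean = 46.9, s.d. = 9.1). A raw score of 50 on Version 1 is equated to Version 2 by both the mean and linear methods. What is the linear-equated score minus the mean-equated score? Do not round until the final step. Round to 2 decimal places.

0.61

Mean-equated: 50 + (46.9 − 54.1) = 42.80
Linear-equated: (9.1/10.7)(50 − 54.1) + 46.9 = 43.413
Difference = 43.413 − 42.80 = 0.61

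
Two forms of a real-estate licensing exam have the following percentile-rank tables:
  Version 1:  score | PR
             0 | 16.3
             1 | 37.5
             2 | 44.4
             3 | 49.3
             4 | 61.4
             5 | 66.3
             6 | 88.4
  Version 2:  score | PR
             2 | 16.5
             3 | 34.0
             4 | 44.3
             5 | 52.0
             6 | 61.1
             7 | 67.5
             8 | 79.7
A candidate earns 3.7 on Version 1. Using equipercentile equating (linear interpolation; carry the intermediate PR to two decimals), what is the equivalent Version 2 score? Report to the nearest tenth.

5.6

PR of 3.7 on Version 1: 49.3 + (3.7 − 3)/(4 − 3) × (61.4 − 49.3) = 57.77
On Version 2, PR 57.77 falls between score 5 (PR 52.0) and 6 (PR 61.1).
Interpolate: 5 + (57.77 − 52.0)/(61.1 − 52.0) × (6 − 5) = 5.6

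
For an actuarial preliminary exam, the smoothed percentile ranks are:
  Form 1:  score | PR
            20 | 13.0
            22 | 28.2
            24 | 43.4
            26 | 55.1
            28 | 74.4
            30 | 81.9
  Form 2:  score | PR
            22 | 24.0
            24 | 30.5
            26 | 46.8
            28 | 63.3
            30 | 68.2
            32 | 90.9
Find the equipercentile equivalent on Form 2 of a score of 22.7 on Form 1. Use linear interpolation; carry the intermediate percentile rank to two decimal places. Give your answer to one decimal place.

24.4

PR of 22.7 on Form 1: 28.2 + (22.7 − 22)/(24 − 22) × (43.4 − 28.2) = 33.52
On Form 2, PR 33.52 falls between score 24 (PR 30.5) and 26 (PR 46.8).
Interpolate: 24 + (33.52 − 30.5)/(46.8 − 30.5) × (26 − 24) = 24.4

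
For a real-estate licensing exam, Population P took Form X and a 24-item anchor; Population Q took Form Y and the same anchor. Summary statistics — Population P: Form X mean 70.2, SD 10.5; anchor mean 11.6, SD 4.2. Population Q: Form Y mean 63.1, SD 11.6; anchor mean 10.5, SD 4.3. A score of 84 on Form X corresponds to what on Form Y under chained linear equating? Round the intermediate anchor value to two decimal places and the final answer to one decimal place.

Form X → anchor (Population P): v = (4.2/10.5)(84 − 70.2) + 11.6 = 17.12
anchor → Form Y (Population Q): y = (11.6/4.3)(17.12 − 10.5) + 63.1 = 81.0

81.0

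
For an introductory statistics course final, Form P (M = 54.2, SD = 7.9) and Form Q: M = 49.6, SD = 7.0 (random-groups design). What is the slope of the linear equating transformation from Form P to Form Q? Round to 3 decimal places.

0.886

A = SD_Y / SD_X = 7.0 / 7.9 = 0.886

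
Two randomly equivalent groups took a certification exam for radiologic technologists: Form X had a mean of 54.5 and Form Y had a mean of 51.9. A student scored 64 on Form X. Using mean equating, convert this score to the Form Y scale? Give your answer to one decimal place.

Mean equating: y = x + (M_Y − M_X) = 64 + (51.9 − 54.5) = 61.4

61.4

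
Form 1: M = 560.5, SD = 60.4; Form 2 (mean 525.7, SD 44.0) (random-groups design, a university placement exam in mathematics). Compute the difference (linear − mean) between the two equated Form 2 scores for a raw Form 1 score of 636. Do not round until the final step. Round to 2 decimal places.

-20.50

Mean-equated: 636 + (525.7 − 560.5) = 601.20
Linear-equated: (44.0/60.4)(636 − 560.5) + 525.7 = 580.700
Difference = 580.700 − 601.20 = -20.50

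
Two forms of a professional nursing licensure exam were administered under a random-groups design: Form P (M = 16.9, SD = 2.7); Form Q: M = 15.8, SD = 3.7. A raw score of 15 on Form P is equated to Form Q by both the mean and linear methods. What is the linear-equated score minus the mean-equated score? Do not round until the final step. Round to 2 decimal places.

Mean-equated: 15 + (15.8 − 16.9) = 13.90
Linear-equated: (3.7/2.7)(15 − 16.9) + 15.8 = 13.196
Difference = 13.196 − 13.90 = -0.70

-0.70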